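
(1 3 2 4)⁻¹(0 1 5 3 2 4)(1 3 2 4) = (0 3 5 2 4 1)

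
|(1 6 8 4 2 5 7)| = 7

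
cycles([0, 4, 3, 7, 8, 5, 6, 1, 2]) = (1 4 8 2 3 7) 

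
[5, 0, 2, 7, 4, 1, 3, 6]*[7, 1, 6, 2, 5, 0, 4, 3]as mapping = [0→0, 1→7, 2→6, 3→3, 4→5, 5→1, 6→2, 7→4]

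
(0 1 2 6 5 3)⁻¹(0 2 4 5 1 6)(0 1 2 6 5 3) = (1 6 4 3 2 5)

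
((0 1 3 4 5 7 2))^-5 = (0 3 5 2 1 4 7)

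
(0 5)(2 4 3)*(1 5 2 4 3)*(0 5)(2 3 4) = (0 3 2 4 1)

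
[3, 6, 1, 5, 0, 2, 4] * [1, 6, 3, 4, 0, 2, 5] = [4, 5, 6, 2, 1, 3, 0]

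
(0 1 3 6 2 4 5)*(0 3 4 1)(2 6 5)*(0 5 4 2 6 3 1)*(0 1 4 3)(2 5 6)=(0 6)(1 5 4 2)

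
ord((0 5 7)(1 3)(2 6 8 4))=12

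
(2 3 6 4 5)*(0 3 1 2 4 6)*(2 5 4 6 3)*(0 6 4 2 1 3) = (0 1 5 4 2 3 6)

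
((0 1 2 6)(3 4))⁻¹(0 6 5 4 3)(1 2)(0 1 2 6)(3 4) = (0 5 3 4 1)(2 6)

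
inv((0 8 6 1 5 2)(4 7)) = (0 2 5 1 6 8)(4 7)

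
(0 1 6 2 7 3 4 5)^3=(0 2 4 1 7 5 6 3)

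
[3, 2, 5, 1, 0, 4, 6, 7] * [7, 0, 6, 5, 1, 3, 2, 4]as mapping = [0→5, 1→6, 2→3, 3→0, 4→7, 5→1, 6→2, 7→4]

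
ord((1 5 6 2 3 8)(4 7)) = 6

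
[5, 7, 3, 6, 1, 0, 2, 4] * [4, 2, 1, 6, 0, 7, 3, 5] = [7, 5, 6, 3, 2, 4, 1, 0]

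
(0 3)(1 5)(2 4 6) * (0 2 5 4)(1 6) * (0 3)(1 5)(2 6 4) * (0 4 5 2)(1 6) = (0 4 2 3 1)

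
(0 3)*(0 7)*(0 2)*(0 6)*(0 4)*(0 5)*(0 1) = (0 3 7 2 6 4 5 1)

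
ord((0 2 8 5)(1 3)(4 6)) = 4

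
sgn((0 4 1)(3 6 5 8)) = -1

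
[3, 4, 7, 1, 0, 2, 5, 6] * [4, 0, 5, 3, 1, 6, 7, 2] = [3, 1, 2, 0, 4, 5, 6, 7] 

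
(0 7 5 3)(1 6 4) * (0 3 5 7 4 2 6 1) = (0 4)(2 6)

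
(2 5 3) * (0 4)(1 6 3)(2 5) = (0 4)(1 6 3 5)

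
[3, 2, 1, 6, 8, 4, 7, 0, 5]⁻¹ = [7, 2, 1, 0, 5, 8, 3, 6, 4]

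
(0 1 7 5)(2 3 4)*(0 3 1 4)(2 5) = (0 4 5 3)(1 7 2)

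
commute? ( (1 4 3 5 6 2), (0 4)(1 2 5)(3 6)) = no: (1 4 3 5 6 2)*(0 4)(1 2 5)(3 6) = (0 4 6 5 3 1), (0 4)(1 2 5)(3 6)*(1 4 3 5 6 2) = (0 3 2 6 5 4)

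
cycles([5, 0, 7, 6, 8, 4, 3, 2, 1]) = (0 5 4 8 1)(2 7)(3 6)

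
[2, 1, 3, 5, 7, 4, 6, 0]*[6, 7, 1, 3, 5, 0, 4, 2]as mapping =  [0→1, 1→7, 2→3, 3→0, 4→2, 5→5, 6→4, 7→6]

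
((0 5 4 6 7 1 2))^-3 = (0 7 5 1 4 2 6)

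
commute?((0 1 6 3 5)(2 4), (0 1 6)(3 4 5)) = no:(0 1 6 3 5)(2 4)*(0 1 6)(3 4 5) = (0 6 4 2 5 1), (0 1 6)(3 4 5)*(0 1 6 3 5)(2 4) = (0 6 1 3 2 4)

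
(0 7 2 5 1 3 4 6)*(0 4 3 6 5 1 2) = (0 7)(1 6 4 5 2)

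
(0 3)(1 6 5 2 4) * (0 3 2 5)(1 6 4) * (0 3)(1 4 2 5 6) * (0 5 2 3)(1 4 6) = (0 2 6)(1 3 5)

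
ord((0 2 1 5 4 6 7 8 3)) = 9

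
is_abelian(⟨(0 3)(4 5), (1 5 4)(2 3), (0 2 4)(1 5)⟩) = no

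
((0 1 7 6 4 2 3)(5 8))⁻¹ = (0 3 2 4 6 7 1)(5 8)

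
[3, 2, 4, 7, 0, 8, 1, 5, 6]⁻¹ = [4, 6, 1, 0, 2, 7, 8, 3, 5]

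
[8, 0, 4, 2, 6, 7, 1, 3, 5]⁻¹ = [1, 6, 3, 7, 2, 8, 4, 5, 0]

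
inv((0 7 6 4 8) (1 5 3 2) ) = (0 8 4 6 7) (1 2 3 5) 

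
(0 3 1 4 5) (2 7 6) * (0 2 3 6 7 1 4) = (0 6 3 4 5 2 1) 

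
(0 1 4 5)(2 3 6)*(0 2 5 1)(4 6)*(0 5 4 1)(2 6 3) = (0 5 6 4)(1 3)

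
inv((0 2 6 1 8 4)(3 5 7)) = (0 4 8 1 6 2)(3 7 5)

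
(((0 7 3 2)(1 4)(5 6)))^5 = (0 7 3 2)(1 4)(5 6)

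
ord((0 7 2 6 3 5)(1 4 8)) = 6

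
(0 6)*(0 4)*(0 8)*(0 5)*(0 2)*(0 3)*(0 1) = (0 6 4 8 5 2 3 1)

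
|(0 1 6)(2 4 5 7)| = 12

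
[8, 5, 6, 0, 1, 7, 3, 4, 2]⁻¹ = [3, 4, 8, 6, 7, 1, 2, 5, 0]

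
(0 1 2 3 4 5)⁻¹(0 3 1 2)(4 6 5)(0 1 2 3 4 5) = (0 5 6)(1 4 2 3)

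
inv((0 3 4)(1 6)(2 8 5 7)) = (0 4 3)(1 6)(2 7 5 8)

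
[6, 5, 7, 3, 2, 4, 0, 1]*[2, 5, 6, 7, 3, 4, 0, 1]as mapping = [0→0, 1→4, 2→1, 3→7, 4→6, 5→3, 6→2, 7→5]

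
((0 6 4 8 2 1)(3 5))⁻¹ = (0 1 2 8 4 6)(3 5)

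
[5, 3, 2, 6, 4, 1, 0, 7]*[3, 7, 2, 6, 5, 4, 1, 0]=[4, 6, 2, 1, 5, 7, 3, 0]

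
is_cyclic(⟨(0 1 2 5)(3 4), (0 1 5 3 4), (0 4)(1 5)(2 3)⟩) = no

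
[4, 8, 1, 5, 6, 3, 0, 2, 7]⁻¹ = [6, 2, 7, 5, 0, 3, 4, 8, 1]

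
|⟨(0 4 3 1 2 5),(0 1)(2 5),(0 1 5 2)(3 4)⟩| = 720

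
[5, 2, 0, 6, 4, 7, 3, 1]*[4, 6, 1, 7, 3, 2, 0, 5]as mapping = [0→2, 1→1, 2→4, 3→0, 4→3, 5→5, 6→7, 7→6]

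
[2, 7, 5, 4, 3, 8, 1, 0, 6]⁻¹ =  [7, 6, 0, 4, 3, 2, 8, 1, 5]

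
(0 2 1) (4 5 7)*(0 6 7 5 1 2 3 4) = (0 3 4 1 6 7) 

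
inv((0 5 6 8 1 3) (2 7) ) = (0 3 1 8 6 5) (2 7) 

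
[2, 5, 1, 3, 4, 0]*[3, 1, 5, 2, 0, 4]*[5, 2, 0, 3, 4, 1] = [1, 4, 2, 0, 5, 3]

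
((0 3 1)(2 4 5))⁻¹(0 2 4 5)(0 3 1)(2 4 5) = (2 3 4 5)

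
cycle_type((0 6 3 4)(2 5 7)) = 3.4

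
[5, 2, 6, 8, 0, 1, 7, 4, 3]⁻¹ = [4, 5, 1, 8, 7, 0, 2, 6, 3]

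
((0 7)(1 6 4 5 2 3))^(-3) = (0 7)(1 5)(2 6)(3 4)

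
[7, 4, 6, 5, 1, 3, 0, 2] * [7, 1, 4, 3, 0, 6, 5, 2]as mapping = [0→2, 1→0, 2→5, 3→6, 4→1, 5→3, 6→7, 7→4]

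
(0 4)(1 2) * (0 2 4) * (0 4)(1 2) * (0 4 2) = (0 2)(1 4)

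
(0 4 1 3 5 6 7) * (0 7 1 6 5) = (0 4 6 1 3) 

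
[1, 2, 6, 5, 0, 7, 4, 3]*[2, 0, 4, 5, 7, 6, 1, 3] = [0, 4, 1, 6, 2, 3, 7, 5]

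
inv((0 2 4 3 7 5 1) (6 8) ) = (0 1 5 7 3 4 2) (6 8) 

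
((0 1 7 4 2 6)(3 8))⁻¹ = (0 6 2 4 7 1)(3 8)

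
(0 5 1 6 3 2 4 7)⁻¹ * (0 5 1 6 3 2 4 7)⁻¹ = (0 4 3 1)(2 6 5 7)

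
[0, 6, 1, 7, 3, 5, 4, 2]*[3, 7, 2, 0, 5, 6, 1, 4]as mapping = [0→3, 1→1, 2→7, 3→4, 4→0, 5→6, 6→5, 7→2]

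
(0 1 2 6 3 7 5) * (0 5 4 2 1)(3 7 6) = (2 3 6 7 4)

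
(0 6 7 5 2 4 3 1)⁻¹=(0 1 3 4 2 5 7 6)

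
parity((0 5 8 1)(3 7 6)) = odd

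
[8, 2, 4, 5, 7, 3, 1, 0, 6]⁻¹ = [7, 6, 1, 5, 2, 3, 8, 4, 0]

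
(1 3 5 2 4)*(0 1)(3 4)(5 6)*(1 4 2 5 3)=(0 4)(1 2)(3 6)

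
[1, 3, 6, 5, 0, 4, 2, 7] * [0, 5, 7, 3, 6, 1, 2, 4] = [5, 3, 2, 1, 0, 6, 7, 4]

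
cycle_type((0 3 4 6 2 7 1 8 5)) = 9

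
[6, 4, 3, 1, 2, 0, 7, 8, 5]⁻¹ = [5, 3, 4, 2, 1, 8, 0, 6, 7]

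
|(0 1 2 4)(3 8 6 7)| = 4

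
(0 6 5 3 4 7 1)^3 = (0 3 1 5 7 6 4)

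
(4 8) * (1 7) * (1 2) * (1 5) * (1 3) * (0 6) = (0 6) (1 7 2 5 3) (4 8) 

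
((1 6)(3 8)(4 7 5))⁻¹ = (1 6)(3 8)(4 5 7)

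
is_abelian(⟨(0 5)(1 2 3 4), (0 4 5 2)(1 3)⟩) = no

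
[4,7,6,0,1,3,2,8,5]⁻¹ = [3,4,6,5,0,8,2,1,7]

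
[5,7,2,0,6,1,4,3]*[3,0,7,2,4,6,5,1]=[6,1,7,3,5,0,4,2]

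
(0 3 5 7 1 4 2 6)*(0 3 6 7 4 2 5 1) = (0 6 3 1 2 7)(4 5)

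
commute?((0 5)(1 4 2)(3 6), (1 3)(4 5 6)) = no:(0 5)(1 4 2)(3 6)*(1 3)(4 5 6) = (0 6 1 5)(2 3 4), (1 3)(4 5 6)*(0 5)(1 4 2)(3 6) = (0 5 3 4)(1 6 2)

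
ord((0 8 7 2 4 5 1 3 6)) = 9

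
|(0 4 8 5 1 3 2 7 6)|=9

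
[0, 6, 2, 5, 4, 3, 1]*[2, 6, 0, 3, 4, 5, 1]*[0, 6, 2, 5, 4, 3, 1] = [2, 6, 0, 3, 4, 5, 1]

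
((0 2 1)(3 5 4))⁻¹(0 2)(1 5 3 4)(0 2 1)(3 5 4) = (0 4 5 3)(1 2)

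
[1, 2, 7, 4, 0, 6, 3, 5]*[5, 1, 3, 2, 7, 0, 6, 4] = [1, 3, 4, 7, 5, 6, 2, 0] 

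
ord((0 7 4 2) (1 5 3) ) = 12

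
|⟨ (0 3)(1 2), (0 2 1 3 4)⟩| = 10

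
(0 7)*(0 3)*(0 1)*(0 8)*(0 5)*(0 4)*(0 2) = (0 7 3 1 8 5 4 2)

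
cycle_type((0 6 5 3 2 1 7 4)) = 8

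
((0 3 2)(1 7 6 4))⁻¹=(0 2 3)(1 4 6 7)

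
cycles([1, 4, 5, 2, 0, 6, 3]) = (0 1 4)(2 5 6 3)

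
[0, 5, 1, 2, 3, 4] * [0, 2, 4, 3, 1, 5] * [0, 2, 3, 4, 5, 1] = [0, 1, 3, 5, 4, 2]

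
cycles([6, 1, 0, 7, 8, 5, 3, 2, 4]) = (0 6 3 7 2)(4 8)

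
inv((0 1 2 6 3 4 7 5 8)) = (0 8 5 7 4 3 6 2 1)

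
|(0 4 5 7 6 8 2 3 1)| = 9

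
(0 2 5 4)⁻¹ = (0 4 5 2)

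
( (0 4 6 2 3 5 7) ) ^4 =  (0 3 4 5 6 7 2) 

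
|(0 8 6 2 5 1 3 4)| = 8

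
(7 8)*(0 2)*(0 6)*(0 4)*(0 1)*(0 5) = (0 2 6 4 1 5)(7 8)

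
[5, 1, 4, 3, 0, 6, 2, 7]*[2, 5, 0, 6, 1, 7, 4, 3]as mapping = [0→7, 1→5, 2→1, 3→6, 4→2, 5→4, 6→0, 7→3]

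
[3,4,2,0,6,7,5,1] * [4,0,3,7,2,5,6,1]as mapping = [0→7,1→2,2→3,3→4,4→6,5→1,6→5,7→0]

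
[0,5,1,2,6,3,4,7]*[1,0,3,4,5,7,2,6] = [1,7,0,3,2,4,5,6]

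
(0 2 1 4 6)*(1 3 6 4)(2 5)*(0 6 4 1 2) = (0 5)(1 2 3 4)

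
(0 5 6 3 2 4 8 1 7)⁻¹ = (0 7 1 8 4 2 3 6 5)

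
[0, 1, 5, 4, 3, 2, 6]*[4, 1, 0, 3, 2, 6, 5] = [4, 1, 6, 2, 3, 0, 5] 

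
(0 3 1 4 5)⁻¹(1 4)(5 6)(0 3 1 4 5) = (0 6)(4 5)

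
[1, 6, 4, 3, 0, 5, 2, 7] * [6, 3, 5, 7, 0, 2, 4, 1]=[3, 4, 0, 7, 6, 2, 5, 1]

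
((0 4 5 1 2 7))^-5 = (0 4 5 1 2 7)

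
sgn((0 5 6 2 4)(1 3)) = -1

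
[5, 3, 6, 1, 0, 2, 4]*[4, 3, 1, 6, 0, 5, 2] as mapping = [0→5, 1→6, 2→2, 3→3, 4→4, 5→1, 6→0] 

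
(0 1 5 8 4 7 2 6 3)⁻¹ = (0 3 6 2 7 4 8 5 1)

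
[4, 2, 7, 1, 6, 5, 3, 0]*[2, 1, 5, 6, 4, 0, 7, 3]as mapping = [0→4, 1→5, 2→3, 3→1, 4→7, 5→0, 6→6, 7→2]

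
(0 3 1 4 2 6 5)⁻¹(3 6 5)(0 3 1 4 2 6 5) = (0 1 5)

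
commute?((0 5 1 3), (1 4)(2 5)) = no:(0 5 1 3) * (1 4)(2 5) = (0 2 5 4 1 3), (1 4)(2 5) * (0 5 1 3) = (0 5 2 1 4 3)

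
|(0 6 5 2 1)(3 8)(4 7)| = 10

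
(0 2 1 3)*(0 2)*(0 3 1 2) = (0 3)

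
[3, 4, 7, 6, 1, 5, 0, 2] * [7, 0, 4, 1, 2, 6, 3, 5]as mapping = [0→1, 1→2, 2→5, 3→3, 4→0, 5→6, 6→7, 7→4]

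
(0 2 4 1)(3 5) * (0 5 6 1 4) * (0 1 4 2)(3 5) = (1 3 6 4 2)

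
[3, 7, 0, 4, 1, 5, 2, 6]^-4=[1, 2, 4, 7, 6, 5, 3, 0]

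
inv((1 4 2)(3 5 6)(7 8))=(1 2 4)(3 6 5)(7 8)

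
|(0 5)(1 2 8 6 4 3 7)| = 14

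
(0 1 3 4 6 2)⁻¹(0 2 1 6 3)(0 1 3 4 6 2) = (0 3 2 4 1)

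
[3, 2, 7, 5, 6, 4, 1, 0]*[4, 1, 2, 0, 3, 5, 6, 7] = [0, 2, 7, 5, 6, 3, 1, 4]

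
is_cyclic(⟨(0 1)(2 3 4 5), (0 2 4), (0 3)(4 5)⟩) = no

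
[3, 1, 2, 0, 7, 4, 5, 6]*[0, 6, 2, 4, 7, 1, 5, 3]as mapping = [0→4, 1→6, 2→2, 3→0, 4→3, 5→7, 6→1, 7→5]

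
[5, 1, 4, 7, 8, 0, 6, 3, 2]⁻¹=[5, 1, 8, 7, 2, 0, 6, 3, 4]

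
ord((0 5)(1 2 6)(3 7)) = 6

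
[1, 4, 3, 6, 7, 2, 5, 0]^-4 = [0, 1, 2, 3, 4, 5, 6, 7]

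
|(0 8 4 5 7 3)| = 6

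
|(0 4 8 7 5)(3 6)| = 10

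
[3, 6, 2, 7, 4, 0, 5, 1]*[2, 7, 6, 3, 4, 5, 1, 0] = [3, 1, 6, 0, 4, 2, 5, 7]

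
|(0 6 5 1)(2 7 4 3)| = 4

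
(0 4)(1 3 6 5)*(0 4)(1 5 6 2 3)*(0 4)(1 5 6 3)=(0 4)(1 5 6 3 2)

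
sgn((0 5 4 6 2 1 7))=1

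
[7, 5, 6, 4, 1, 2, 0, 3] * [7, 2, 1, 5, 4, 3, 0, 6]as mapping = [0→6, 1→3, 2→0, 3→4, 4→2, 5→1, 6→7, 7→5]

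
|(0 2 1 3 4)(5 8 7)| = 15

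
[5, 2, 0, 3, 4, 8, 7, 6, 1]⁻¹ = [2, 8, 1, 3, 4, 0, 7, 6, 5]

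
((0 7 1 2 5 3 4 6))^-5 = (0 2 4 7 5 6 1 3)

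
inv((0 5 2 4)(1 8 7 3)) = (0 4 2 5)(1 3 7 8)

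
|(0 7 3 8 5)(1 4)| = 10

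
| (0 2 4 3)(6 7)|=4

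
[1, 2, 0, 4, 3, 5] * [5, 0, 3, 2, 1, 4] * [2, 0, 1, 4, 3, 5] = [2, 4, 5, 0, 1, 3]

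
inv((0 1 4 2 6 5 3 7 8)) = (0 8 7 3 5 6 2 4 1)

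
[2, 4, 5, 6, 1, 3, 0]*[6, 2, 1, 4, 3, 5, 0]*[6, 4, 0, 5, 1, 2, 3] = [4, 5, 2, 6, 0, 1, 3]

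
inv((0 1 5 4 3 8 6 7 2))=(0 2 7 6 8 3 4 5 1)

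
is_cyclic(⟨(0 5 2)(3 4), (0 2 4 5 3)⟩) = no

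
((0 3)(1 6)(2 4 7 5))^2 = (2 7)(4 5)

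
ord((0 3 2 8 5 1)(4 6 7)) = 6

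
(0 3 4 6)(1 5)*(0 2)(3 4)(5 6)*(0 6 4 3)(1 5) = (0 3)(1 4)(2 6)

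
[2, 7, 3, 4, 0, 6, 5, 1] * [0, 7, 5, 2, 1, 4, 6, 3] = [5, 3, 2, 1, 0, 6, 4, 7]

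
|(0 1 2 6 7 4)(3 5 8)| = 6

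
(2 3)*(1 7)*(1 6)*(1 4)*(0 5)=(0 5) (1 7 6 4) (2 3) 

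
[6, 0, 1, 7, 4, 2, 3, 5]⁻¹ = [1, 2, 5, 6, 4, 7, 0, 3]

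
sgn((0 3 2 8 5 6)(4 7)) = 1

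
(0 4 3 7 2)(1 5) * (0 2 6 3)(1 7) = (0 4)(1 5 7 6 3)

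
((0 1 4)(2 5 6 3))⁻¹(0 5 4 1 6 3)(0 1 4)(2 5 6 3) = (0 4 3 2 1 6)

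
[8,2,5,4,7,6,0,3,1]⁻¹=[6,8,1,7,3,2,5,4,0]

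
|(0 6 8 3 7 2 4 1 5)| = 9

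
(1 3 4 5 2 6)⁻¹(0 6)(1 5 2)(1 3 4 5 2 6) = (0 1)(2 6 3)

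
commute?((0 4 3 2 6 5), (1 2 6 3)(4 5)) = no:(0 4 3 2 6 5) * (1 2 6 3)(4 5) = (0 5)(1 2 3 6 4), (1 2 6 3)(4 5) * (0 4 3 2 6 5) = (0 4)(1 6 2 5 3)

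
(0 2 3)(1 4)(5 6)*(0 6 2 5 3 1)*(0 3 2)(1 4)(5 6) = (0 6 2 4 3 5)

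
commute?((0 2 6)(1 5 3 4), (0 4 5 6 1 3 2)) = no:(0 2 6)(1 5 3 4)*(0 4 5 6 1 3 2) = (1 6 4 3 5 2), (0 4 5 6 1 3 2)*(0 2 6)(1 5 3 4) = (0 1 4 3 6 5)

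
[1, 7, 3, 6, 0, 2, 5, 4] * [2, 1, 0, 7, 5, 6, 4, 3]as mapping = [0→1, 1→3, 2→7, 3→4, 4→2, 5→0, 6→6, 7→5]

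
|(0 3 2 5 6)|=5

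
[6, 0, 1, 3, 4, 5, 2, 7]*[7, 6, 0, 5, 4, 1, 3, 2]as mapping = [0→3, 1→7, 2→6, 3→5, 4→4, 5→1, 6→0, 7→2]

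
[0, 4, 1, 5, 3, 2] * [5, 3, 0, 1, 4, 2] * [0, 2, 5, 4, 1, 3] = [3, 1, 4, 5, 2, 0]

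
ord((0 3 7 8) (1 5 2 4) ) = 4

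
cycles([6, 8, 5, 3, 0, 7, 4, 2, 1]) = (0 6 4)(1 8)(2 5 7)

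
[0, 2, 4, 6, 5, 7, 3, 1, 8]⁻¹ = [0, 7, 1, 6, 2, 4, 3, 5, 8]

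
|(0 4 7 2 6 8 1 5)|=8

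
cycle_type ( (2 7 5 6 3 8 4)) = 7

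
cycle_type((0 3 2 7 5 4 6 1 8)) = 9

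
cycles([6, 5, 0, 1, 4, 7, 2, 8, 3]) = (0 6 2) (1 5 7 8 3) 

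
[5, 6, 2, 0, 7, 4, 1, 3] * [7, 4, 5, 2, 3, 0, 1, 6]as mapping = [0→0, 1→1, 2→5, 3→7, 4→6, 5→3, 6→4, 7→2]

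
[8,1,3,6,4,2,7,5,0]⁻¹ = [8,1,5,2,4,7,3,6,0]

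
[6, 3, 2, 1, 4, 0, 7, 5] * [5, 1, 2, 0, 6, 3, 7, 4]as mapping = [0→7, 1→0, 2→2, 3→1, 4→6, 5→5, 6→4, 7→3]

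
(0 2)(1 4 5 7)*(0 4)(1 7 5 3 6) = (0 2 4 3 6 1)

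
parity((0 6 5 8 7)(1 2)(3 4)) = even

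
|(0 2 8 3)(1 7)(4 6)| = 4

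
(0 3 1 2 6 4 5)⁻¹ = (0 5 4 6 2 1 3)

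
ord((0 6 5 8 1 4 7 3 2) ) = 9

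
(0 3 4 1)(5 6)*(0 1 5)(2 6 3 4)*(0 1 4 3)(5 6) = (0 3 2 5)(1 4 6)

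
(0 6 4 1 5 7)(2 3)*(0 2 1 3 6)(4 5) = (1 4 3)(2 6 5 7)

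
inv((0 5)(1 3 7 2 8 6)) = (0 5)(1 6 8 2 7 3)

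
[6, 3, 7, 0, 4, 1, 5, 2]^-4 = [6, 3, 2, 0, 4, 1, 5, 7]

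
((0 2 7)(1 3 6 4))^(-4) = (0 7 2)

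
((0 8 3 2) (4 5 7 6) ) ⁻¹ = (0 2 3 8) (4 6 7 5) 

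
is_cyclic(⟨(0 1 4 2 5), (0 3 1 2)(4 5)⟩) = no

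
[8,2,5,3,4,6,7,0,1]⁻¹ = [7,8,1,3,4,2,5,6,0]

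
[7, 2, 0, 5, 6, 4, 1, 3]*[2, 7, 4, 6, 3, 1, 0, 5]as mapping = [0→5, 1→4, 2→2, 3→1, 4→0, 5→3, 6→7, 7→6]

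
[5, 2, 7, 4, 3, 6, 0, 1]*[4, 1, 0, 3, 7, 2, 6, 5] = [2, 0, 5, 7, 3, 6, 4, 1]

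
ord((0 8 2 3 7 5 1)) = 7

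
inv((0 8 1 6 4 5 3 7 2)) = (0 2 7 3 5 4 6 1 8)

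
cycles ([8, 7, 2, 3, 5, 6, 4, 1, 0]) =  (0 8)(1 7)(4 5 6)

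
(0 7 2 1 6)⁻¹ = (0 6 1 2 7)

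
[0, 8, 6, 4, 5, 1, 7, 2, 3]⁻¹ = [0, 5, 7, 8, 3, 4, 2, 6, 1]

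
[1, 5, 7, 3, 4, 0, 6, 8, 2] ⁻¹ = [5, 0, 8, 3, 4, 1, 6, 2, 7] 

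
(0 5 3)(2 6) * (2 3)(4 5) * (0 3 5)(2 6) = (0 4)(5 6)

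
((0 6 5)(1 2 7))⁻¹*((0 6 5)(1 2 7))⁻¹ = (0 6 5)(1 2 7)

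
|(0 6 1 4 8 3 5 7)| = 8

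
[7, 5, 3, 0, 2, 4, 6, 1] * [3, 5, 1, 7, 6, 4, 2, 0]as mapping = [0→0, 1→4, 2→7, 3→3, 4→1, 5→6, 6→2, 7→5]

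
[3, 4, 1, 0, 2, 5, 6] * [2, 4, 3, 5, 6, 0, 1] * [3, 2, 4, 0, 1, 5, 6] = [5, 6, 1, 4, 0, 3, 2]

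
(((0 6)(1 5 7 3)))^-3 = (0 6)(1 5 7 3)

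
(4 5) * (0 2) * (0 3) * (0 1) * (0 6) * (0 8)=(0 2 3 1 6 8)(4 5)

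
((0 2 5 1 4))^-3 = (0 5 4 2 1)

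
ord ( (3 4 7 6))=4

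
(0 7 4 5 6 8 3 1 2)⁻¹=(0 2 1 3 8 6 5 4 7)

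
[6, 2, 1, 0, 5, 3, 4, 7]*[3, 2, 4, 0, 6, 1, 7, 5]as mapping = [0→7, 1→4, 2→2, 3→3, 4→1, 5→0, 6→6, 7→5]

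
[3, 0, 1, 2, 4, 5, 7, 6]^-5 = [1, 2, 3, 0, 4, 5, 7, 6]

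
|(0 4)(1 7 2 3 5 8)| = 6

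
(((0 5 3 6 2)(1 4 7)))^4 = (0 2 6 3 5)(1 4 7)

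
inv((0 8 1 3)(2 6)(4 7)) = (0 3 1 8)(2 6)(4 7)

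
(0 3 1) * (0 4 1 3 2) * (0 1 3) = (0 2 1 4 3)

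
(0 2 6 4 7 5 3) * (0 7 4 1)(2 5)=(0 5 3 7 2 6 1)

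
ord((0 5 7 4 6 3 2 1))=8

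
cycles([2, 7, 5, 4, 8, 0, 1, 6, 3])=(0 2 5)(1 7 6)(3 4 8)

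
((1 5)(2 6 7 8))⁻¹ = (1 5)(2 8 7 6)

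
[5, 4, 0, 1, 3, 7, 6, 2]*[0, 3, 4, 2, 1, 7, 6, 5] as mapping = [0→7, 1→1, 2→0, 3→3, 4→2, 5→5, 6→6, 7→4] 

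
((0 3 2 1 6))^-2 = (0 1 3 6 2)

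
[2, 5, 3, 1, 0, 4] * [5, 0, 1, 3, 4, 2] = [1, 2, 3, 0, 5, 4]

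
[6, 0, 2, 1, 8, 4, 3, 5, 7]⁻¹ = [1, 3, 2, 6, 5, 7, 0, 8, 4]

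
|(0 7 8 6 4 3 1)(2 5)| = 14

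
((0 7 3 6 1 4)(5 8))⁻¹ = (0 4 1 6 3 7)(5 8)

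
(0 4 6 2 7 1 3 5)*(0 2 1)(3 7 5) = (0 4 6 1 7)(2 5)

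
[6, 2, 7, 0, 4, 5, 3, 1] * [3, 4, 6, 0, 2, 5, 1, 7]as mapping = [0→1, 1→6, 2→7, 3→3, 4→2, 5→5, 6→0, 7→4]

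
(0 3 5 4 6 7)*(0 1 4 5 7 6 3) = (1 4 3 7)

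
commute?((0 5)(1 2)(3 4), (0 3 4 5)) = no:(0 5)(1 2)(3 4) * (0 3 4 5) = (1 2)(3 5), (0 3 4 5) * (0 5)(1 2)(3 4) = (0 4)(1 2)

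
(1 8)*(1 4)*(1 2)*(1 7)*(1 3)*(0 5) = (0 5)(1 8 4 2 7 3)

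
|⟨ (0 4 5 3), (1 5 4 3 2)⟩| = 720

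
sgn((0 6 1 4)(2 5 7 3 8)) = -1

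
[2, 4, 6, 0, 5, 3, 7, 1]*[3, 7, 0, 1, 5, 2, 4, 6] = [0, 5, 4, 3, 2, 1, 6, 7]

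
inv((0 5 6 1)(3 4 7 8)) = (0 1 6 5)(3 8 7 4)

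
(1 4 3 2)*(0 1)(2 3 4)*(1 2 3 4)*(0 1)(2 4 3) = (0 4)(1 2)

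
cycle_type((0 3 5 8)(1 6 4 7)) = 4^2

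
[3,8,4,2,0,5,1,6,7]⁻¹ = [4,6,3,0,2,5,7,8,1]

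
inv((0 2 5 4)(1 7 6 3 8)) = (0 4 5 2)(1 8 3 6 7)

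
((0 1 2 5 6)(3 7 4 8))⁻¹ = (0 6 5 2 1)(3 8 4 7)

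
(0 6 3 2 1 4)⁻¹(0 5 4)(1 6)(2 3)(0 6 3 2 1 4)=(0 6 5)(1 2)(3 4)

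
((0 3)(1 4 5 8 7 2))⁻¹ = (0 3)(1 2 7 8 5 4)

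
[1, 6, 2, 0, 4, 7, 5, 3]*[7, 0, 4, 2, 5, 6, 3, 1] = [0, 3, 4, 7, 5, 1, 6, 2]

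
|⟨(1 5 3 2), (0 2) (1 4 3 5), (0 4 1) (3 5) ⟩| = 720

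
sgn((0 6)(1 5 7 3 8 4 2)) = -1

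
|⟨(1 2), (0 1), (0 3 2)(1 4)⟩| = 120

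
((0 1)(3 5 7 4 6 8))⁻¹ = (0 1)(3 8 6 4 7 5)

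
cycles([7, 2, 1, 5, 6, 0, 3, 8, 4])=(0 7 8 4 6 3 5)(1 2)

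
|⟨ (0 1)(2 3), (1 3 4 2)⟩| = 120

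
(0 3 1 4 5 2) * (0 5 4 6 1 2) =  (0 3 2 5)(1 6)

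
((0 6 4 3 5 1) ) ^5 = (0 1 5 3 4 6) 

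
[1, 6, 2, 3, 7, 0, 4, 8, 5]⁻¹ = [5, 0, 2, 3, 6, 8, 1, 4, 7]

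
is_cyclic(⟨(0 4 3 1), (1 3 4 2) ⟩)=no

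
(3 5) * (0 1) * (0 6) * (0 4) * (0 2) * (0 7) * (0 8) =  (0 1 6 4 2 7 8) (3 5) 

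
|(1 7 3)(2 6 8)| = 3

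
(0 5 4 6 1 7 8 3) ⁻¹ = (0 3 8 7 1 6 4 5) 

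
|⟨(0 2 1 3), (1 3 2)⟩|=24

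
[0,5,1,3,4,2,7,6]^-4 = [0,2,5,3,4,1,6,7]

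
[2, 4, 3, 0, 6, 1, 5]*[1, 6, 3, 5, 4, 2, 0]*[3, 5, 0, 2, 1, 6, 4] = [2, 1, 6, 5, 3, 4, 0]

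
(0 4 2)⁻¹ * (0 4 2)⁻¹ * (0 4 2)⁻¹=()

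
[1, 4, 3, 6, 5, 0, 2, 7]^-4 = [0, 1, 6, 2, 4, 5, 3, 7]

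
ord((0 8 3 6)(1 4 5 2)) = 4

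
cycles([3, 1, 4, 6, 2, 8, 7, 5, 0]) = (0 3 6 7 5 8) (2 4) 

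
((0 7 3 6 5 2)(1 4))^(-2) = (0 5 3)(2 6 7)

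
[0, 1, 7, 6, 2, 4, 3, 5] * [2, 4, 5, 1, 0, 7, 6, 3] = [2, 4, 3, 6, 5, 0, 1, 7]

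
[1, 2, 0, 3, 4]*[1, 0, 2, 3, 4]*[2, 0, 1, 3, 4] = [2, 1, 0, 3, 4]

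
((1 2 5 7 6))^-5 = ()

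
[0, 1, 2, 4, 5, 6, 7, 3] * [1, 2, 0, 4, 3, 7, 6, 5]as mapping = [0→1, 1→2, 2→0, 3→3, 4→7, 5→6, 6→5, 7→4]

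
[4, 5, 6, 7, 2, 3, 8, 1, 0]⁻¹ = [8, 7, 4, 5, 0, 1, 2, 3, 6]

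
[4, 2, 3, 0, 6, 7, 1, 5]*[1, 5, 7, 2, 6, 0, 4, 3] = [6, 7, 2, 1, 4, 3, 5, 0]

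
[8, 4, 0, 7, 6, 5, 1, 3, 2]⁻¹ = [2, 6, 8, 7, 1, 5, 4, 3, 0]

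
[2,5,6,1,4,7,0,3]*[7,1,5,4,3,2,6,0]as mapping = [0→5,1→2,2→6,3→1,4→3,5→0,6→7,7→4]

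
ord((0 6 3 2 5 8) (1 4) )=6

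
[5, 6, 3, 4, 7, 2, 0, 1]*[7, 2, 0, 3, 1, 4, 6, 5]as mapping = [0→4, 1→6, 2→3, 3→1, 4→5, 5→0, 6→7, 7→2]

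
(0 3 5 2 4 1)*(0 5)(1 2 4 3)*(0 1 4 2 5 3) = (0 4 5 2)(1 3)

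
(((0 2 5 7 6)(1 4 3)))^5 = (1 3 4)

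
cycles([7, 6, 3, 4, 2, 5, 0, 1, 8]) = (0 7 1 6)(2 3 4)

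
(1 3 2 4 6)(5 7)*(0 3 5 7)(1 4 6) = (0 3 2 6 4 1 5)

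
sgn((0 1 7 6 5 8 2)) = 1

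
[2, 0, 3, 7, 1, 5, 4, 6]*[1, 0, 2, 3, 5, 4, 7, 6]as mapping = [0→2, 1→1, 2→3, 3→6, 4→0, 5→4, 6→5, 7→7]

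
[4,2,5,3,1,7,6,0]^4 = [5,0,4,3,7,1,6,2]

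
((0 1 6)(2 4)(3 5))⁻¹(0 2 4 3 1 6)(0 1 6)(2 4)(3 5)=(0 1 4 2 5 6)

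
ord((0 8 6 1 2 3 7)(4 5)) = 14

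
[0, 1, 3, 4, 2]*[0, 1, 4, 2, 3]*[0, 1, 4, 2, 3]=[0, 1, 4, 2, 3]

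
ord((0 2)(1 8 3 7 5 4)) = 6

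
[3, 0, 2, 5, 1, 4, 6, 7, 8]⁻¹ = [1, 4, 2, 0, 5, 3, 6, 7, 8]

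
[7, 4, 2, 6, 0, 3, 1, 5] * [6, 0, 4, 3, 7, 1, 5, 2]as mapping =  [0→2, 1→7, 2→4, 3→5, 4→6, 5→3, 6→0, 7→1]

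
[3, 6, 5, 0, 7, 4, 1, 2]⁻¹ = [3, 6, 7, 0, 5, 2, 1, 4]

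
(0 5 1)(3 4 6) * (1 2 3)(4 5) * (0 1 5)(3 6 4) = (0 3)(2 6 5)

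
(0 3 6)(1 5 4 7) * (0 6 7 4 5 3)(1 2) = (1 3 7 2)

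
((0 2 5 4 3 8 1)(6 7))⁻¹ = (0 1 8 3 4 5 2)(6 7)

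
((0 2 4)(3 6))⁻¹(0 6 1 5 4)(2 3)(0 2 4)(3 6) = (0 2 3 1 5)(4 6)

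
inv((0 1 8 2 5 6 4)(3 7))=(0 4 6 5 2 8 1)(3 7)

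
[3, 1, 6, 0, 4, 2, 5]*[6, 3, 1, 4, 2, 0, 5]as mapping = [0→4, 1→3, 2→5, 3→6, 4→2, 5→1, 6→0]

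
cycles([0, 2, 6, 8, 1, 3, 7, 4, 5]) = (1 2 6 7 4) (3 8 5) 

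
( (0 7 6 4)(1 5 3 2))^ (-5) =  (0 4 6 7)(1 2 3 5)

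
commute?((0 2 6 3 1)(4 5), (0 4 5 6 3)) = no:(0 2 6 3 1)(4 5)*(0 4 5 6 3) = (0 2 3 1 4 6), (0 4 5 6 3)*(0 2 6 3 1)(4 5) = (0 5 3 2 6 1)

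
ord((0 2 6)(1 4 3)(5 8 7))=3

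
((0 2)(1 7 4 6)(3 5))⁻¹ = (0 2)(1 6 4 7)(3 5)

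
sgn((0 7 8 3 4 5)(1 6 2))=-1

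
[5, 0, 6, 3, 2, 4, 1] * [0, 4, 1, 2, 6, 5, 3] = [5, 0, 3, 2, 1, 6, 4]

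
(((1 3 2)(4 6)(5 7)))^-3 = (4 6)(5 7)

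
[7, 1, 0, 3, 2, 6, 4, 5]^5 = [2, 1, 4, 3, 6, 7, 5, 0]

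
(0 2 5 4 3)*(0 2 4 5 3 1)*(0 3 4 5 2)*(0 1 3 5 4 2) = (0 4 3 1 5) 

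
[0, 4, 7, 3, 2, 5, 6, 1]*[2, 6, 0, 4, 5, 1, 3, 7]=[2, 5, 7, 4, 0, 1, 3, 6]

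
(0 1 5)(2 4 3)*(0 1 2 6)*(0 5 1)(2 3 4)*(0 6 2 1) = (0 3 2 1)(5 6)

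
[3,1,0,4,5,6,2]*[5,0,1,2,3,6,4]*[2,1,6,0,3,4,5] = [6,2,4,0,5,3,1]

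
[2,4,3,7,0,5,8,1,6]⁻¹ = [4,7,0,2,1,5,8,3,6]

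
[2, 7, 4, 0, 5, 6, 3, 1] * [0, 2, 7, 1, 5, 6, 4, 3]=[7, 3, 5, 0, 6, 4, 1, 2]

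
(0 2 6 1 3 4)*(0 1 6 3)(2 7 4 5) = (0 7 4 1)(2 3 5)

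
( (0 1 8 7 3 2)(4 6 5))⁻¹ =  (0 2 3 7 8 1)(4 5 6)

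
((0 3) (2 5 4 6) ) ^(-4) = () 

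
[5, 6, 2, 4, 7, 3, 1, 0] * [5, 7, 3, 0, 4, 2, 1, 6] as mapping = [0→2, 1→1, 2→3, 3→4, 4→6, 5→0, 6→7, 7→5] 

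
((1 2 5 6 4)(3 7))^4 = (1 4 6 5 2)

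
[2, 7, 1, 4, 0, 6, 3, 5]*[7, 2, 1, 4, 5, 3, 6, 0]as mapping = [0→1, 1→0, 2→2, 3→5, 4→7, 5→6, 6→4, 7→3]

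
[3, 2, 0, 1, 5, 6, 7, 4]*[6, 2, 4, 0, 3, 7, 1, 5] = [0, 4, 6, 2, 7, 1, 5, 3]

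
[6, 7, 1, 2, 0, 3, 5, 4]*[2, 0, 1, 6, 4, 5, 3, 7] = [3, 7, 0, 1, 2, 6, 5, 4]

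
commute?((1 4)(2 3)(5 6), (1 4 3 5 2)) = no:(1 4)(2 3)(5 6)*(1 4 3 5 2) = (1 3)(2 5 6), (1 4 3 5 2)*(1 4)(2 3)(5 6) = (2 4)(3 6 5)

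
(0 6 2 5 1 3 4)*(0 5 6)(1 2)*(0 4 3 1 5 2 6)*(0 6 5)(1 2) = (0 4 1 2 6)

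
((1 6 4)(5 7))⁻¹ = (1 4 6)(5 7)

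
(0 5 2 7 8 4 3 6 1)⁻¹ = (0 1 6 3 4 8 7 2 5)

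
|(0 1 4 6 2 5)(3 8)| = 6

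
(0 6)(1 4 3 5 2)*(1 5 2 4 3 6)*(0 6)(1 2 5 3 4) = (0 2 3 5 1 4)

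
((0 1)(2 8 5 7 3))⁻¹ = (0 1)(2 3 7 5 8)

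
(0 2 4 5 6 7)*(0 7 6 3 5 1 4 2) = (1 4)(3 5)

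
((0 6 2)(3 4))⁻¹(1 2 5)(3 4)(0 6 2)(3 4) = (0 5 1)(3 4)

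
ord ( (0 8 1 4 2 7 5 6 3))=9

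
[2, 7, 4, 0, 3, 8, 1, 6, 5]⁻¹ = [3, 6, 0, 4, 2, 8, 7, 1, 5]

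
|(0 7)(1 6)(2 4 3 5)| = 4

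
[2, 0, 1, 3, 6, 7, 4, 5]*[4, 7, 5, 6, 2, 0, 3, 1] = [5, 4, 7, 6, 3, 1, 2, 0] 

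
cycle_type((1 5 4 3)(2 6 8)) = 3.4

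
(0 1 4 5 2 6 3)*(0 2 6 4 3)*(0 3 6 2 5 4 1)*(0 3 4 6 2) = (0 3 5)(1 2)(4 6)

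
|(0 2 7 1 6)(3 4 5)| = 15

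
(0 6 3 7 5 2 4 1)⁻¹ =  (0 1 4 2 5 7 3 6)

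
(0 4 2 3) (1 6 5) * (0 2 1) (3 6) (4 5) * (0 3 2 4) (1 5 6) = (0 6) (1 2) (3 4 5) 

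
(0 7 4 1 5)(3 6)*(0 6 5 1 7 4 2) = (0 4 7 2)(3 5 6)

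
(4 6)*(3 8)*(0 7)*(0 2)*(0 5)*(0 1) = (0 7 2 5 1)(3 8)(4 6)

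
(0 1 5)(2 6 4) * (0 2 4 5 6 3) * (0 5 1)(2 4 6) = (1 2 3 5 4 6)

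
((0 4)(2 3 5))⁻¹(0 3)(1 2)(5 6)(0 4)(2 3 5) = (1 3)(2 6)(4 5)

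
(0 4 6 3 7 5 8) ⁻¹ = (0 8 5 7 3 6 4) 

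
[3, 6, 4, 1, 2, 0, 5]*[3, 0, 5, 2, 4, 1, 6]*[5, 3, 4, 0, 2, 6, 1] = [4, 1, 2, 5, 6, 0, 3]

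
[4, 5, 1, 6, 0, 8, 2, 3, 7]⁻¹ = [4, 2, 6, 7, 0, 1, 3, 8, 5]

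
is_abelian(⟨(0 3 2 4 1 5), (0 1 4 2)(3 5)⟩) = no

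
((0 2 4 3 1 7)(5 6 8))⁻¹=(0 7 1 3 4 2)(5 8 6)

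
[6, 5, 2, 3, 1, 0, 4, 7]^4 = [5, 4, 2, 3, 6, 1, 0, 7]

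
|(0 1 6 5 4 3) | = 6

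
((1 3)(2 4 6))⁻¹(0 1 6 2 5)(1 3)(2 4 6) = (0 3 2 4 5)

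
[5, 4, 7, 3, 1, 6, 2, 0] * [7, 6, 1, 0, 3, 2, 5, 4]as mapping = [0→2, 1→3, 2→4, 3→0, 4→6, 5→5, 6→1, 7→7]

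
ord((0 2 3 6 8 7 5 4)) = 8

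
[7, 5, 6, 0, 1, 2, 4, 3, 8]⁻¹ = [3, 4, 5, 7, 6, 1, 2, 0, 8]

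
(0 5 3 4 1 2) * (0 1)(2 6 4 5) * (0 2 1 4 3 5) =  (0 1 6 3)(2 4)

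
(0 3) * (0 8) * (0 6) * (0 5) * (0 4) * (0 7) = (0 3 8 6 5 4 7)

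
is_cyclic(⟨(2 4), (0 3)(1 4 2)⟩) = no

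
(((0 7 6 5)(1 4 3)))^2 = (0 6)(1 3 4)(5 7)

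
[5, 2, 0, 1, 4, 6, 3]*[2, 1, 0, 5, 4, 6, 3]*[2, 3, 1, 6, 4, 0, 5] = [5, 2, 1, 3, 4, 6, 0]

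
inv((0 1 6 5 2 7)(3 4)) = (0 7 2 5 6 1)(3 4)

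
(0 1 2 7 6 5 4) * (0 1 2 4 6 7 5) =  (0 2 5 6)(1 4)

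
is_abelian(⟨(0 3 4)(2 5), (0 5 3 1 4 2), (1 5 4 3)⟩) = no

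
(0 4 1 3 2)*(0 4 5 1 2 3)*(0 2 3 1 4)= (0 5 4 3 1 2)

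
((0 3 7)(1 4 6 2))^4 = (0 3 7)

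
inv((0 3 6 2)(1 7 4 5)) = (0 2 6 3)(1 5 4 7)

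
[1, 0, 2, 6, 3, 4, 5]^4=[0, 1, 2, 3, 4, 5, 6]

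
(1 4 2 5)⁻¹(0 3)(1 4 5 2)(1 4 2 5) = (0 3)(1 5 4 2)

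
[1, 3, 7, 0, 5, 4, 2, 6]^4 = [1, 3, 7, 0, 4, 5, 2, 6]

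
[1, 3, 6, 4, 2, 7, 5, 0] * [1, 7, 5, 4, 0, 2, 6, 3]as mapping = [0→7, 1→4, 2→6, 3→0, 4→5, 5→3, 6→2, 7→1]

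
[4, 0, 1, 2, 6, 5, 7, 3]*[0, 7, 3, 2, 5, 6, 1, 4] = [5, 0, 7, 3, 1, 6, 4, 2]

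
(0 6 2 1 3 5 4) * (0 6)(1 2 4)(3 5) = (1 5)(4 6)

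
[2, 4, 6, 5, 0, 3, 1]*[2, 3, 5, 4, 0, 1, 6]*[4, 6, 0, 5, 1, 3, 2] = [3, 4, 2, 6, 0, 1, 5]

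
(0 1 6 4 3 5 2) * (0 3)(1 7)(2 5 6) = (0 7 1 2 3 6 4)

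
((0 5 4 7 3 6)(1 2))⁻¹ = (0 6 3 7 4 5)(1 2)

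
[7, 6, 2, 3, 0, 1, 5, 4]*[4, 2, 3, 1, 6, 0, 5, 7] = [7, 5, 3, 1, 4, 2, 0, 6]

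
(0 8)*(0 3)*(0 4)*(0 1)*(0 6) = (0 8 3 4 1 6)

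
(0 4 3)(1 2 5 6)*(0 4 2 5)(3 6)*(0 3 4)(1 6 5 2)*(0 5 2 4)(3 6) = (0 1 4 2 6 3 5)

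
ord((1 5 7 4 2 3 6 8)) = 8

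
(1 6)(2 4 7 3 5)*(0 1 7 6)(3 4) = (0 1)(2 3 5)(4 6 7)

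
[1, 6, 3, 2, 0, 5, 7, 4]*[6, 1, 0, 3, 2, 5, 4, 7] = [1, 4, 3, 0, 6, 5, 7, 2]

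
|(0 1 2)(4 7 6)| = 3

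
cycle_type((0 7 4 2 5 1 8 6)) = 8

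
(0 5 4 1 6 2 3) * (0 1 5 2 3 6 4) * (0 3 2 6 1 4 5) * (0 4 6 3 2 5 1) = (0 3 6 5 2)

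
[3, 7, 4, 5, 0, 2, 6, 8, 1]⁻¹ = [4, 8, 5, 0, 2, 3, 6, 1, 7]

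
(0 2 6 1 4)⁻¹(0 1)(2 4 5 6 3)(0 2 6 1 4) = (0 5 1 3 6)(2 4)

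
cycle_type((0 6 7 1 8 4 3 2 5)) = 9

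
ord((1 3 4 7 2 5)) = 6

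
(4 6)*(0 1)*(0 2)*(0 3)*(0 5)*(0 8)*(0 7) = (0 1 2 3 5 8 7)(4 6)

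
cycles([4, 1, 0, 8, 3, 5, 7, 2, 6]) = (0 4 3 8 6 7 2)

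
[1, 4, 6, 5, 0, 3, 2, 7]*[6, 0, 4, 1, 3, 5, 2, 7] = [0, 3, 2, 5, 6, 1, 4, 7]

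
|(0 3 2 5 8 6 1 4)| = 8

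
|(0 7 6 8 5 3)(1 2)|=6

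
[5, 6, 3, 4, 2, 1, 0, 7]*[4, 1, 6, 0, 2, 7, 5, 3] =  [7, 5, 0, 2, 6, 1, 4, 3]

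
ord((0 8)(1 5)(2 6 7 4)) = 4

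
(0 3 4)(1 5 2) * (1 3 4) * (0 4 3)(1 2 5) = (0 3 2)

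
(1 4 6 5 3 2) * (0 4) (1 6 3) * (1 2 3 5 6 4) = (0 1) (2 4 5) 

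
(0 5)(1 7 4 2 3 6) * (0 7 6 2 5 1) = (0 1 6)(2 3)(4 5 7)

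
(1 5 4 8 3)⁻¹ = (1 3 8 4 5)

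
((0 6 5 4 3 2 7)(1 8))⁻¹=(0 7 2 3 4 5 6)(1 8)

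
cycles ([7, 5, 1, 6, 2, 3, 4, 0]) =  (0 7)(1 5 3 6 4 2)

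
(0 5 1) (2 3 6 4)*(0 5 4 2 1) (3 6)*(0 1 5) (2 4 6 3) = (0 6 4 5 1) (2 3) 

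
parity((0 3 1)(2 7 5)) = even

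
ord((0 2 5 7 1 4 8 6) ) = 8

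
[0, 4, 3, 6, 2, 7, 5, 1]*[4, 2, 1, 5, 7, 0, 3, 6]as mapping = [0→4, 1→7, 2→5, 3→3, 4→1, 5→6, 6→0, 7→2]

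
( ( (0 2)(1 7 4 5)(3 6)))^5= (0 2)(1 7 4 5)(3 6)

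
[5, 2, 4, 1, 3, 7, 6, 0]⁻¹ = [7, 3, 1, 4, 2, 0, 6, 5]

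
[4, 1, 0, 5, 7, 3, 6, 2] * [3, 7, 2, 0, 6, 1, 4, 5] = [6, 7, 3, 1, 5, 0, 4, 2]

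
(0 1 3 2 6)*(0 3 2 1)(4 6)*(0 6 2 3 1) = (0 6 1 3)(2 4)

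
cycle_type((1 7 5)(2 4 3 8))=3.4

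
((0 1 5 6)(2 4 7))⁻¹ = (0 6 5 1)(2 7 4)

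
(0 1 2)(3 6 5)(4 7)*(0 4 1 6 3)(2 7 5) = (0 6 2 4 5)(1 7)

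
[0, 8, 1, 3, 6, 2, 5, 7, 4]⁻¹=[0, 2, 5, 3, 8, 6, 4, 7, 1]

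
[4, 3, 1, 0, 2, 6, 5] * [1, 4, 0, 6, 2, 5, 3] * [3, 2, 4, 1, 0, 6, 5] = [4, 5, 0, 2, 3, 1, 6]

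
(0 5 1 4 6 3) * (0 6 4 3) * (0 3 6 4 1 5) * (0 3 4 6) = (0 3 6 4 1)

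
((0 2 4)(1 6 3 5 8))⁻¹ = (0 4 2)(1 8 5 3 6)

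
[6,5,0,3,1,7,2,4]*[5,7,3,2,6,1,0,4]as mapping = [0→0,1→1,2→5,3→2,4→7,5→4,6→3,7→6]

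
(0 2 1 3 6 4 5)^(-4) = (0 3 5 1 4 2 6)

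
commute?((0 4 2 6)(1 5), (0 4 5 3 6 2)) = no:(0 4 2 6)(1 5) * (0 4 5 3 6 2) = (0 5 1 3 6 4), (0 4 5 3 6 2) * (0 4 2 6)(1 5) = (0 2 4 1 5 3)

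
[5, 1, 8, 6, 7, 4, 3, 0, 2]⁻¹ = [7, 1, 8, 6, 5, 0, 3, 4, 2]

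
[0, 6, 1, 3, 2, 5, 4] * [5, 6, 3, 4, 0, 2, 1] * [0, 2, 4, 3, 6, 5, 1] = [5, 2, 1, 6, 3, 4, 0]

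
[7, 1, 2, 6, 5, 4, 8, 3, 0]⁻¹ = [8, 1, 2, 7, 5, 4, 3, 0, 6]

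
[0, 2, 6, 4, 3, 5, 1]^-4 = [0, 6, 1, 3, 4, 5, 2]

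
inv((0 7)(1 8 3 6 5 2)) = (0 7)(1 2 5 6 3 8)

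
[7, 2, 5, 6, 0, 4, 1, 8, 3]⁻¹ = [4, 6, 1, 8, 5, 2, 3, 0, 7]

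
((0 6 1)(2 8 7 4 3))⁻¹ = (0 1 6)(2 3 4 7 8)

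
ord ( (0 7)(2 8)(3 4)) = 2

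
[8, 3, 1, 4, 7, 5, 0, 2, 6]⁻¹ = [6, 2, 7, 1, 3, 5, 8, 4, 0]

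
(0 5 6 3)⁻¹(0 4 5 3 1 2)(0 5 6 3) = (0 1 2 5 4 6)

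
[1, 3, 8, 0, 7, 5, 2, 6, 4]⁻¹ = [3, 0, 6, 1, 8, 5, 7, 4, 2]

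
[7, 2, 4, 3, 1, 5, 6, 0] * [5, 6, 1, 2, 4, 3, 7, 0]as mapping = [0→0, 1→1, 2→4, 3→2, 4→6, 5→3, 6→7, 7→5]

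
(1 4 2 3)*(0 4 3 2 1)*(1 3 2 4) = (0 1 2 4 3)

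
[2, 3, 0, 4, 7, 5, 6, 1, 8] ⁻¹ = [2, 7, 0, 1, 3, 5, 6, 4, 8] 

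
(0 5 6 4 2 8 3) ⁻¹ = (0 3 8 2 4 6 5) 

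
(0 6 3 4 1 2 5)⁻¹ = (0 5 2 1 4 3 6)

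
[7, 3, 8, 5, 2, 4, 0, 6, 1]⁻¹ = [6, 8, 4, 1, 5, 3, 7, 0, 2]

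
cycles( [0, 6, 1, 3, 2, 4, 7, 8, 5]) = (1 6 7 8 5 4 2)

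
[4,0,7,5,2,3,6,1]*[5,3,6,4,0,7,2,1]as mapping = [0→0,1→5,2→1,3→7,4→6,5→4,6→2,7→3]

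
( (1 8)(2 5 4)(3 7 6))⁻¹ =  (1 8)(2 4 5)(3 6 7)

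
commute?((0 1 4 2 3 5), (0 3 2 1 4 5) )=no:(0 1 4 2 3 5)*(0 3 2 1 4 5)=(0 4 1 5 3), (0 3 2 1 4 5)*(0 1 4 2 3 5)=(0 5 1 2 4) 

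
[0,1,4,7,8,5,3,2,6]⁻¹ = [0,1,7,6,2,5,8,3,4]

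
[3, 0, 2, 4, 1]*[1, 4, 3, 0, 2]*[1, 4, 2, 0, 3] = [1, 4, 0, 2, 3]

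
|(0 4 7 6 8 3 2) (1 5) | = 14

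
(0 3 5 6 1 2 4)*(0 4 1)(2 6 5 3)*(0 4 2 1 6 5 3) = (0 1 5 3)(2 6 4)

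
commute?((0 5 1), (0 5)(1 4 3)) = no:(0 5 1)*(0 5)(1 4 3) = (1 5 4 3), (0 5)(1 4 3)*(0 5 1) = (0 1 4 3)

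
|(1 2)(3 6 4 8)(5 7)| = 4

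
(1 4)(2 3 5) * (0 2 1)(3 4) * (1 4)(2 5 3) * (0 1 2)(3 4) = (0 5 3 4 1)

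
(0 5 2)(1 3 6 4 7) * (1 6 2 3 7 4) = (0 5 3 2)(1 7 6)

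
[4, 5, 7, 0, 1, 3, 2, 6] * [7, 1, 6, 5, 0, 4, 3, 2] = [0, 4, 2, 7, 1, 5, 6, 3]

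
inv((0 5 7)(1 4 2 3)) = (0 7 5)(1 3 2 4)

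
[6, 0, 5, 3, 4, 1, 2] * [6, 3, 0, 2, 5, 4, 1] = [1, 6, 4, 2, 5, 3, 0]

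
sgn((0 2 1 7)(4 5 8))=-1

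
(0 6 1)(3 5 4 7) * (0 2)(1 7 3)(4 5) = (0 6 7 1 2)(3 4)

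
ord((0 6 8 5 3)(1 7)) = 10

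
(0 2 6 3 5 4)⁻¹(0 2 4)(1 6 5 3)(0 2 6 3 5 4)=(0 2 6)(1 3 4 5)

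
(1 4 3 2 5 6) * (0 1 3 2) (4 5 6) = (0 1 5 4 2 6 3) 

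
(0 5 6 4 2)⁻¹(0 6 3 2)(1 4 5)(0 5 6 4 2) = (0 5 4 3)(1 2 6)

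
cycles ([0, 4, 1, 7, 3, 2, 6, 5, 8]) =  (1 4 3 7 5 2)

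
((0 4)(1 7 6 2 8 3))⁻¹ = (0 4)(1 3 8 2 6 7)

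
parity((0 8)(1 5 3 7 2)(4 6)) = even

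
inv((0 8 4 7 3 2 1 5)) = (0 5 1 2 3 7 4 8)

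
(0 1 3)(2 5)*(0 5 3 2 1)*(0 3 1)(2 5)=(0 3 2 1 5)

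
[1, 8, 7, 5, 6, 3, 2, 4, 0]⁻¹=[8, 0, 6, 5, 7, 3, 4, 2, 1]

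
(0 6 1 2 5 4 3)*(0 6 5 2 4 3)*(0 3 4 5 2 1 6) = (0 2 1 5 4 3)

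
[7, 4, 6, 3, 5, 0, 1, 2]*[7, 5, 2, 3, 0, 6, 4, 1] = [1, 0, 4, 3, 6, 7, 5, 2]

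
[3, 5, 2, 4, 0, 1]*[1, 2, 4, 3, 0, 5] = [3, 5, 4, 0, 1, 2]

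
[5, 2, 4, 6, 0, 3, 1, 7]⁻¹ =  [4, 6, 1, 5, 2, 0, 3, 7]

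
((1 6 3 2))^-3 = (1 6 3 2)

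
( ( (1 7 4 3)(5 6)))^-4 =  ()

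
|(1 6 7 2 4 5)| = 6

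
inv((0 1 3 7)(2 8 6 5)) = (0 7 3 1)(2 5 6 8)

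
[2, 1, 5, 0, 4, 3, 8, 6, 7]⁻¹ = [3, 1, 0, 5, 4, 2, 7, 8, 6]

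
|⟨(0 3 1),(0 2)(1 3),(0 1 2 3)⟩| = 24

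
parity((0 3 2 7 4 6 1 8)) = odd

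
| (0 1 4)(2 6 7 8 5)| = 15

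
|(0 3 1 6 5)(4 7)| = 10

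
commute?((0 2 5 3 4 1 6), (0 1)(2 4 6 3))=no:(0 2 5 3 4 1 6) * (0 1)(2 4 6 3)=(0 4)(1 3 6)(2 5), (0 1)(2 4 6 3) * (0 2 5 3 4 1 6)=(0 6 4)(1 2)(3 5)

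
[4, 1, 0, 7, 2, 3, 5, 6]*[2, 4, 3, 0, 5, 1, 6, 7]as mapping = [0→5, 1→4, 2→2, 3→7, 4→3, 5→0, 6→1, 7→6]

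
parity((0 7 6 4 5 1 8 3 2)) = even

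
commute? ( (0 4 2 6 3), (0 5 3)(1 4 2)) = no: (0 4 2 6 3) * (0 5 3)(1 4 2) = (0 2 6)(1 4)(3 5), (0 5 3)(1 4 2) * (0 4 2 6 3) = (0 5)(1 2)(3 4 6)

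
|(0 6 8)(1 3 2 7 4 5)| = 6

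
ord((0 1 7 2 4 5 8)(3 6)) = 14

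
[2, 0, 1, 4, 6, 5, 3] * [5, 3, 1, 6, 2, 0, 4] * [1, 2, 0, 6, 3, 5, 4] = [2, 5, 6, 0, 3, 1, 4]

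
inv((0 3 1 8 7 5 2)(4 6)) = (0 2 5 7 8 1 3)(4 6)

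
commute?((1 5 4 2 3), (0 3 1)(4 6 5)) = no:(1 5 4 2 3) * (0 3 1)(4 6 5) = (0 3)(1 4 2)(5 6), (0 3 1)(4 6 5) * (1 5 4 2 3) = (0 1)(2 3 5)(4 6)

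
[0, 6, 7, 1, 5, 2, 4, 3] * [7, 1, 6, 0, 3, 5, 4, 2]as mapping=[0→7, 1→4, 2→2, 3→1, 4→5, 5→6, 6→3, 7→0]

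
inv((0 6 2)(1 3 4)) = (0 2 6)(1 4 3)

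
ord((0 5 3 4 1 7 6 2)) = 8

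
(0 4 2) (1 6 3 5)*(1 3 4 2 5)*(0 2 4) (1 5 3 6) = (0 4 3 5 6) 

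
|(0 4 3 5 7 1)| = 6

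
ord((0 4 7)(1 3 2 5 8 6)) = 6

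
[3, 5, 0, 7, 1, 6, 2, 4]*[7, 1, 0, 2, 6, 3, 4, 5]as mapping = [0→2, 1→3, 2→7, 3→5, 4→1, 5→4, 6→0, 7→6]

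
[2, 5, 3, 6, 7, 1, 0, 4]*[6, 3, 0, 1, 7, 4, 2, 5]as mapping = [0→0, 1→4, 2→1, 3→2, 4→5, 5→3, 6→6, 7→7]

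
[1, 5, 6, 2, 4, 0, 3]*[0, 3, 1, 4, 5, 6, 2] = [3, 6, 2, 1, 5, 0, 4]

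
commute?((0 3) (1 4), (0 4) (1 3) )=yes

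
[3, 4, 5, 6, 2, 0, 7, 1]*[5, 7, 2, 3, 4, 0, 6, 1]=[3, 4, 0, 6, 2, 5, 1, 7]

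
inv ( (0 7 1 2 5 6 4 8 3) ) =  (0 3 8 4 6 5 2 1 7) 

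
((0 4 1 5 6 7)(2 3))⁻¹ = (0 7 6 5 1 4)(2 3)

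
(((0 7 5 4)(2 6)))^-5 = (0 4 5 7)(2 6)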